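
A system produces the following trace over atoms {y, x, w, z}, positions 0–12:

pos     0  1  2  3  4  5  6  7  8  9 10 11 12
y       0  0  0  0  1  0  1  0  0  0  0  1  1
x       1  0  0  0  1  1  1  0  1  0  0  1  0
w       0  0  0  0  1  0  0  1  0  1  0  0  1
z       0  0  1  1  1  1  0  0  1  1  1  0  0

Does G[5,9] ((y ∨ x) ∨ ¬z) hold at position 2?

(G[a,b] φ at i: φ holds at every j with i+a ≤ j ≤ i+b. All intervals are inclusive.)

Check ((y ∨ x) ∨ ¬z) at every j in [7,11]:
  j=7: true
  j=8: true
  j=9: false
  j=10: false
  j=11: true
Fails at j=9 → formula fails.

False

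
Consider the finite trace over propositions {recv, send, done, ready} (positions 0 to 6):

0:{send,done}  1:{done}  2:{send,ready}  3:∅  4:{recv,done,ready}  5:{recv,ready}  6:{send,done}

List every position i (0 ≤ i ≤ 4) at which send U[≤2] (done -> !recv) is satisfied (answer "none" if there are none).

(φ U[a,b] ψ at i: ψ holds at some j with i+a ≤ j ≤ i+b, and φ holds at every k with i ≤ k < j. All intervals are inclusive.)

0, 1, 2, 3

Evaluate at each i in [0,4]:
  i=0: ✓ (rhs at j=0)
  i=1: ✓ (rhs at j=1)
  i=2: ✓ (rhs at j=2)
  i=3: ✓ (rhs at j=3)
  i=4: ✗ (lhs fails at k=4 before rhs at j=5)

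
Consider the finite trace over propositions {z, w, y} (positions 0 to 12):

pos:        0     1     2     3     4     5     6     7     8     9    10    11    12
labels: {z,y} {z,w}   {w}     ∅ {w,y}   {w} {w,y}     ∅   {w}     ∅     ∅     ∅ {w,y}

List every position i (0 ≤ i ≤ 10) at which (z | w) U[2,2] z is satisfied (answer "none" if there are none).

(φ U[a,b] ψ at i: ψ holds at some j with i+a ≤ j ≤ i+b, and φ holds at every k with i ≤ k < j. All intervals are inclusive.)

none

Evaluate at each i in [0,10]:
  i=0: ✗ (no rhs in [2,2])
  i=1: ✗ (no rhs in [3,3])
  i=2: ✗ (no rhs in [4,4])
  i=3: ✗ (no rhs in [5,5])
  i=4: ✗ (no rhs in [6,6])
  i=5: ✗ (no rhs in [7,7])
  i=6: ✗ (no rhs in [8,8])
  i=7: ✗ (no rhs in [9,9])
  i=8: ✗ (no rhs in [10,10])
  i=9: ✗ (no rhs in [11,11])
  i=10: ✗ (no rhs in [12,12])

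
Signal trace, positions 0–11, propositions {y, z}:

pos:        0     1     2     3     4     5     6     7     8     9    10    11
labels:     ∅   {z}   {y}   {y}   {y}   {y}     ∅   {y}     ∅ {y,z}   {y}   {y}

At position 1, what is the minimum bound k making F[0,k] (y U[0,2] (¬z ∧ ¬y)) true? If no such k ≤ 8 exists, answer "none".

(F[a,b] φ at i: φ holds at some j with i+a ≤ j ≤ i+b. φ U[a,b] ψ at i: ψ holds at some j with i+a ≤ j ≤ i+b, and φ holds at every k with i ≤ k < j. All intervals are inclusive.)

3

Scan j = 1,2,… for (y U[0,2] (¬z ∧ ¬y)):
  j=1: fails
  j=2: fails
  j=3: fails
  j=4: holds
First hit at j=4, so smallest k = 4-1 = 3.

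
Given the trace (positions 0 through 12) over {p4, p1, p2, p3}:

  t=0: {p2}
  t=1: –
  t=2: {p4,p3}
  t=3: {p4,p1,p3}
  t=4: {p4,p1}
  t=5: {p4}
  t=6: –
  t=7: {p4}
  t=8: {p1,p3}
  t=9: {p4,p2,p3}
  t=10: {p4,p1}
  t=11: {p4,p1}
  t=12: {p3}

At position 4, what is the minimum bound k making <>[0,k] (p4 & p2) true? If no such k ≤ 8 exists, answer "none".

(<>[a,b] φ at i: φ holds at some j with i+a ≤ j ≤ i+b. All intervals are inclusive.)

Scan j = 4,5,… for (p4 & p2):
  j=4: fails
  j=5: fails
  j=6: fails
  j=7: fails
  j=8: fails
  j=9: holds
First hit at j=9, so smallest k = 9-4 = 5.

5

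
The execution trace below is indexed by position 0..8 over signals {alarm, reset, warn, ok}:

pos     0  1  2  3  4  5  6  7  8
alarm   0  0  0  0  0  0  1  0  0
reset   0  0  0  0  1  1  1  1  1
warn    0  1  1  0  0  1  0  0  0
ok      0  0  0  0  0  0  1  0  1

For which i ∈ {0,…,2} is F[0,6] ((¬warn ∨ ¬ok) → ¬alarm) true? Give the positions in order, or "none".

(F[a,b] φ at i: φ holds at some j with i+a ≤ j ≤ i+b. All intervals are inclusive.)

Evaluate at each i in [0,2]:
  i=0: ✓ (witness j=0)
  i=1: ✓ (witness j=1)
  i=2: ✓ (witness j=2)

0, 1, 2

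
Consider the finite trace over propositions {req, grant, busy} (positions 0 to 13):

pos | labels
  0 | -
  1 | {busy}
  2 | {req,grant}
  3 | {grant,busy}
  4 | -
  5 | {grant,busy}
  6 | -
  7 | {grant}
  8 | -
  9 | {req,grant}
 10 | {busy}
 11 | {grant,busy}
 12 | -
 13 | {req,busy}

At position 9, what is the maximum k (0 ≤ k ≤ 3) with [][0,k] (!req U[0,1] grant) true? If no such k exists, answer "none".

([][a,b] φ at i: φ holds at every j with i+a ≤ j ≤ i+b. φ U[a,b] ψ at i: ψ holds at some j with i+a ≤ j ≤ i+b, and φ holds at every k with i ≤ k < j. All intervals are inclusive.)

2

(!req U[0,1] grant) must hold from j=9 onward; find where it first fails.
  j=9: holds
  j=10: holds
  j=11: holds
  j=12: fails
Holds on [9,11], so largest k = 2.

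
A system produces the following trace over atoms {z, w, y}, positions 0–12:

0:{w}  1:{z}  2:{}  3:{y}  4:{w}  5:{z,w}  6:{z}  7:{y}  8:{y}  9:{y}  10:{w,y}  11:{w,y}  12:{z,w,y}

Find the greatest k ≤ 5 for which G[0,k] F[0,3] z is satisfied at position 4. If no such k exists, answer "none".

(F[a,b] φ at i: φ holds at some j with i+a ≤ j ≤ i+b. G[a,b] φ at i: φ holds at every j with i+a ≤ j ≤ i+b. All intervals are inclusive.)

2

F[0,3] z must hold from j=4 onward; find where it first fails.
  j=4: holds
  j=5: holds
  j=6: holds
  j=7: fails
Holds on [4,6], so largest k = 2.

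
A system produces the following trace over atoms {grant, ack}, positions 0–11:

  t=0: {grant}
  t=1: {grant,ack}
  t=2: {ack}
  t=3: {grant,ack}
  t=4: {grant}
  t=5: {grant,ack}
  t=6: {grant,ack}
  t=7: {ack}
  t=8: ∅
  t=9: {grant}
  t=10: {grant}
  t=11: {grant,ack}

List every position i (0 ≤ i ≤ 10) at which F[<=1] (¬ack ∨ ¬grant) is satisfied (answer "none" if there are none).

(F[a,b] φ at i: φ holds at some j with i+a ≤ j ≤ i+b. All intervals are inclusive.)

0, 1, 2, 3, 4, 6, 7, 8, 9, 10

Evaluate at each i in [0,10]:
  i=0: ✓ (witness j=0)
  i=1: ✓ (witness j=2)
  i=2: ✓ (witness j=2)
  i=3: ✓ (witness j=4)
  i=4: ✓ (witness j=4)
  i=5: ✗ (none in [5,6])
  i=6: ✓ (witness j=7)
  i=7: ✓ (witness j=7)
  i=8: ✓ (witness j=8)
  i=9: ✓ (witness j=9)
  i=10: ✓ (witness j=10)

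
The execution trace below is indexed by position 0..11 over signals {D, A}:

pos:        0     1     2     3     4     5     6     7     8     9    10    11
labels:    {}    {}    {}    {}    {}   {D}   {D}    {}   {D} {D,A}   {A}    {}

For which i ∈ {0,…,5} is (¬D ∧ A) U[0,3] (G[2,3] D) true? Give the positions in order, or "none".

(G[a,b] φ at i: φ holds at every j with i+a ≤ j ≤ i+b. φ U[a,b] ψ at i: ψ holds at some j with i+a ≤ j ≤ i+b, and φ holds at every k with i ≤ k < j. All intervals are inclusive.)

3

Evaluate at each i in [0,5]:
  i=0: ✗ (lhs fails at k=0 before rhs at j=3)
  i=1: ✗ (lhs fails at k=1 before rhs at j=3)
  i=2: ✗ (lhs fails at k=2 before rhs at j=3)
  i=3: ✓ (rhs at j=3)
  i=4: ✗ (lhs fails at k=4 before rhs at j=6)
  i=5: ✗ (lhs fails at k=5 before rhs at j=6)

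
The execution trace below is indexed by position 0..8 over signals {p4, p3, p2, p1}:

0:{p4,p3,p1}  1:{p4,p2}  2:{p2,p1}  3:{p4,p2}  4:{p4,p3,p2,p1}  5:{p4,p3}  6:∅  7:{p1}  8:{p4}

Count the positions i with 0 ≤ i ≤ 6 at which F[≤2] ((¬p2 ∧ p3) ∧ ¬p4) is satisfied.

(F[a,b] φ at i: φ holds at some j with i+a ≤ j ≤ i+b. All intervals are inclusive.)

0

Evaluate at each i in [0,6]:
  i=0: ✗ (none in [0,2])
  i=1: ✗ (none in [1,3])
  i=2: ✗ (none in [2,4])
  i=3: ✗ (none in [3,5])
  i=4: ✗ (none in [4,6])
  i=5: ✗ (none in [5,7])
  i=6: ✗ (none in [6,8])
Positions where it holds: {} → 0.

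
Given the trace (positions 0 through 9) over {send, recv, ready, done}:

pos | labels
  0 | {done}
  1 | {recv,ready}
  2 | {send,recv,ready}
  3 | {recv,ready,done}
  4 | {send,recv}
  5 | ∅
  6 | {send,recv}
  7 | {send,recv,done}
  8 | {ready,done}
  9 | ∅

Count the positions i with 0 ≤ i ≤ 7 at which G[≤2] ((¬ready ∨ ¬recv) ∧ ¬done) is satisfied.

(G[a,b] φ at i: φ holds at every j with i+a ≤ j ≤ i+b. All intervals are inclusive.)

1

Evaluate at each i in [0,7]:
  i=0: ✗ (fails at j=0)
  i=1: ✗ (fails at j=1)
  i=2: ✗ (fails at j=2)
  i=3: ✗ (fails at j=3)
  i=4: ✓ (all of [4,6])
  i=5: ✗ (fails at j=7)
  i=6: ✗ (fails at j=7)
  i=7: ✗ (fails at j=7)
Positions where it holds: {4} → 1.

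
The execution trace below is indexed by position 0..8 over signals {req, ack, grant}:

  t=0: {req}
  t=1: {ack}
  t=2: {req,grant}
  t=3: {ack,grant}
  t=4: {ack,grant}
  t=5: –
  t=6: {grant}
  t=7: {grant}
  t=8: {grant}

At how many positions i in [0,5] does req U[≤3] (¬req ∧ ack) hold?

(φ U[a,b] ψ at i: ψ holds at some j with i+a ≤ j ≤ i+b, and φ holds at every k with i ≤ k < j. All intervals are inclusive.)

Evaluate at each i in [0,5]:
  i=0: ✓ (rhs at j=1; lhs holds on [0,0])
  i=1: ✓ (rhs at j=1)
  i=2: ✓ (rhs at j=3; lhs holds on [2,2])
  i=3: ✓ (rhs at j=3)
  i=4: ✓ (rhs at j=4)
  i=5: ✗ (no rhs in [5,8])
Positions where it holds: {0, 1, 2, 3, 4} → 5.

5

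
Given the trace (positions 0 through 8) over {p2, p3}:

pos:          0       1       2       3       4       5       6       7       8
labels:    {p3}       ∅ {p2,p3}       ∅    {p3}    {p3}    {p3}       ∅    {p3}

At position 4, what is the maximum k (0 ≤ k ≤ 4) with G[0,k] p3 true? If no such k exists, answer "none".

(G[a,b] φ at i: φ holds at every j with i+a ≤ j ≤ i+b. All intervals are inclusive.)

p3 must hold from j=4 onward; find where it first fails.
  j=4: holds
  j=5: holds
  j=6: holds
  j=7: fails
Holds on [4,6], so largest k = 2.

2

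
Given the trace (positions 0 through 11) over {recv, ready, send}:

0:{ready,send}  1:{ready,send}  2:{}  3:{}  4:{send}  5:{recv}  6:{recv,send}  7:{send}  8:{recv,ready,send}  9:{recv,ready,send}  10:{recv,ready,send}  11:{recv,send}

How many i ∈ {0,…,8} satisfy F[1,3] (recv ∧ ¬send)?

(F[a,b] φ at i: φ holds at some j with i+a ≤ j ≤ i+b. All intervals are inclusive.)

Evaluate at each i in [0,8]:
  i=0: ✗ (none in [1,3])
  i=1: ✗ (none in [2,4])
  i=2: ✓ (witness j=5)
  i=3: ✓ (witness j=5)
  i=4: ✓ (witness j=5)
  i=5: ✗ (none in [6,8])
  i=6: ✗ (none in [7,9])
  i=7: ✗ (none in [8,10])
  i=8: ✗ (none in [9,11])
Positions where it holds: {2, 3, 4} → 3.

3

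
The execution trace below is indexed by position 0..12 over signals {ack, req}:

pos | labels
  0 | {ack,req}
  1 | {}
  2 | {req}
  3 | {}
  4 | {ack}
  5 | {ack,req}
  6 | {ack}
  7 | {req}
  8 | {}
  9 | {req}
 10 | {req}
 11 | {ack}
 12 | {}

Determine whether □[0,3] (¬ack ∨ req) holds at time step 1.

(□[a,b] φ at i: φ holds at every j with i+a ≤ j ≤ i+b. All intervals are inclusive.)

False

Check (¬ack ∨ req) at every j in [1,4]:
  j=1: true
  j=2: true
  j=3: true
  j=4: false
Fails at j=4 → formula fails.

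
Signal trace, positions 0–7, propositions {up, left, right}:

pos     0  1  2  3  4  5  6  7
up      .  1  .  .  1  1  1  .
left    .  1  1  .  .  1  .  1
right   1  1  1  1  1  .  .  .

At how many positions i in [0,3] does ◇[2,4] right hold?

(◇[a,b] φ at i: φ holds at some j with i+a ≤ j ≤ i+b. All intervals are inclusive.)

3

Evaluate at each i in [0,3]:
  i=0: ✓ (witness j=2)
  i=1: ✓ (witness j=3)
  i=2: ✓ (witness j=4)
  i=3: ✗ (none in [5,7])
Positions where it holds: {0, 1, 2} → 3.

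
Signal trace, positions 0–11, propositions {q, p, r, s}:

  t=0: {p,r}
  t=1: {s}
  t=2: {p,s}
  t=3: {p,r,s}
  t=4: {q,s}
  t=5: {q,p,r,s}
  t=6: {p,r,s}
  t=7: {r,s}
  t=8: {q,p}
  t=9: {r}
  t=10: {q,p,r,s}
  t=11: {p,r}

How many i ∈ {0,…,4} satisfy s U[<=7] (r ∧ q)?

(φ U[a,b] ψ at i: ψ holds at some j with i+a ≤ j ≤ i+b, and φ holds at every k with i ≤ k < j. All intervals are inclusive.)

4

Evaluate at each i in [0,4]:
  i=0: ✗ (lhs fails at k=0 before rhs at j=5)
  i=1: ✓ (rhs at j=5; lhs holds on [1,4])
  i=2: ✓ (rhs at j=5; lhs holds on [2,4])
  i=3: ✓ (rhs at j=5; lhs holds on [3,4])
  i=4: ✓ (rhs at j=5; lhs holds on [4,4])
Positions where it holds: {1, 2, 3, 4} → 4.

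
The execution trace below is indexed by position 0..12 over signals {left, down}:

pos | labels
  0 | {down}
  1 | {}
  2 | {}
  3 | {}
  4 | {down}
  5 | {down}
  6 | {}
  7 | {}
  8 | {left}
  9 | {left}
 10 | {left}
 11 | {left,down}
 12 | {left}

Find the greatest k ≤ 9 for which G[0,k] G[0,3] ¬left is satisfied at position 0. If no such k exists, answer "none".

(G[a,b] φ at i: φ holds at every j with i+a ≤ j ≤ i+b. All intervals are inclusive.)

G[0,3] ¬left must hold from j=0 onward; find where it first fails.
  j=0: holds
  j=1: holds
  j=2: holds
  j=3: holds
  j=4: holds
  j=5: fails
Holds on [0,4], so largest k = 4.

4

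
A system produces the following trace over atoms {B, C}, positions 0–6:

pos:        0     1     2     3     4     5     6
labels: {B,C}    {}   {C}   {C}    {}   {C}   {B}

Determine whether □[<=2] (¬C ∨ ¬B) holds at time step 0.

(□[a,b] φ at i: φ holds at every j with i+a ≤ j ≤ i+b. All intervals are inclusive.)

Check (¬C ∨ ¬B) at every j in [0,2]:
  j=0: false
  j=1: true
  j=2: true
Fails at j=0 → formula fails.

False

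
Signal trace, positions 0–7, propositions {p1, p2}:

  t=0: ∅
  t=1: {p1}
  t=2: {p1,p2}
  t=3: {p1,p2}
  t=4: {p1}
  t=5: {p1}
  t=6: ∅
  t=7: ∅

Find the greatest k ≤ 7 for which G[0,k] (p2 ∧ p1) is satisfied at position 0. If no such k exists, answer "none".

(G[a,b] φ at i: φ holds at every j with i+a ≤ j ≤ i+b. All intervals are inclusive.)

(p2 ∧ p1) must hold from j=0 onward; find where it first fails.
  j=0: fails → no k works.

none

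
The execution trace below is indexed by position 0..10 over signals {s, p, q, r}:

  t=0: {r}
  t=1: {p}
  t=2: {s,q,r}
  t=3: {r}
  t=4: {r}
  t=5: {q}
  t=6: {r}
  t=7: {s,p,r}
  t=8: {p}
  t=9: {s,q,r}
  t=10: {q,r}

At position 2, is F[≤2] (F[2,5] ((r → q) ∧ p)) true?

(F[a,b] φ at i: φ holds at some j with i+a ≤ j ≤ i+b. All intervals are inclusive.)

Check F[2,5] ((r → q) ∧ p) at each j in [2,4]:
  j=2: fails (none in [4,7])
  j=3: holds (witness at 8)
  j=4: holds (witness at 8)
Found at j=3 → formula holds.

Yes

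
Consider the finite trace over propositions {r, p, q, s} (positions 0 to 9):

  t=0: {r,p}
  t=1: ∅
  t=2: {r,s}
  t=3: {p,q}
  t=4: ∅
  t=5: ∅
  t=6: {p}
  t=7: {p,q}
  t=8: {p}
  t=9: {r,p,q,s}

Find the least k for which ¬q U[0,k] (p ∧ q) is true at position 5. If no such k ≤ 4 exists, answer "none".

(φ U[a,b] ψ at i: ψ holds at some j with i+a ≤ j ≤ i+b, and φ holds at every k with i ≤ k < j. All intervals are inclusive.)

2

Need earliest j ≥ 5 with (p ∧ q), and ¬q at every k in [5,j-1].
  j=5: rhs fails.
  j=6: rhs fails.
  j=7: rhs holds; lhs holds on [5,6]. k = 2.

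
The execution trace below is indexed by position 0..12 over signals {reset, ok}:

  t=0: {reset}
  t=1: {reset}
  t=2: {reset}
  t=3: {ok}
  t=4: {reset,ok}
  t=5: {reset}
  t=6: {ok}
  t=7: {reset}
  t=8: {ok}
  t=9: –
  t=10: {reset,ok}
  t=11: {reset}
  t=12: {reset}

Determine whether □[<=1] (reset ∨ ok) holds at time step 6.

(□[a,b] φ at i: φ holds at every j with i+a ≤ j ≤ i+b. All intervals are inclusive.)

Check (reset ∨ ok) at every j in [6,7]:
  j=6: true
  j=7: true
All positions satisfy it → formula holds.

Yes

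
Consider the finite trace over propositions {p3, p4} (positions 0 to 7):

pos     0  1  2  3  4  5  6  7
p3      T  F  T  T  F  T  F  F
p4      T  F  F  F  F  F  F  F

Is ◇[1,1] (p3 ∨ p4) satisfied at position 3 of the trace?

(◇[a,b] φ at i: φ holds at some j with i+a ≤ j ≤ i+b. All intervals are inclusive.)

Check (p3 ∨ p4) at each j in [4,4]:
  j=4: false
No position in the window satisfies it → formula fails.

Does not hold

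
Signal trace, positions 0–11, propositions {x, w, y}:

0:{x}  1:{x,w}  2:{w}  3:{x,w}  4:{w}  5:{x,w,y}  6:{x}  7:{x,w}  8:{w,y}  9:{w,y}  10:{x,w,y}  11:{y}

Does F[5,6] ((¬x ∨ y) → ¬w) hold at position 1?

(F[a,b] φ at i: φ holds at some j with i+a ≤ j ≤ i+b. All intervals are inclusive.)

Yes

Check ((¬x ∨ y) → ¬w) at each j in [6,7]:
  j=6: true
  j=7: true
Found at j=6 → formula holds.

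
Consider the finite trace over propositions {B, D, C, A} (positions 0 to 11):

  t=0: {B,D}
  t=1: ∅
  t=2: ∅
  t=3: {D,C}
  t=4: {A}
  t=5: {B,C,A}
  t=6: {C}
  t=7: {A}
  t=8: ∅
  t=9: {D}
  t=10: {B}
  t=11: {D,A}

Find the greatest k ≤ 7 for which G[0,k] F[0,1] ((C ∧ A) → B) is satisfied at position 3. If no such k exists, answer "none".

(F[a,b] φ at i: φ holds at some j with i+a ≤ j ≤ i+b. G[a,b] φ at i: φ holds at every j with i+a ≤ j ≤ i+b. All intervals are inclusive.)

7

F[0,1] ((C ∧ A) → B) must hold from j=3 onward; find where it first fails.
  j=3: holds
  j=4: holds
  j=5: holds
  j=6: holds
  j=7: holds
  j=8: holds
  j=9: holds
  j=10: holds
Holds through j=10; largest k = 7.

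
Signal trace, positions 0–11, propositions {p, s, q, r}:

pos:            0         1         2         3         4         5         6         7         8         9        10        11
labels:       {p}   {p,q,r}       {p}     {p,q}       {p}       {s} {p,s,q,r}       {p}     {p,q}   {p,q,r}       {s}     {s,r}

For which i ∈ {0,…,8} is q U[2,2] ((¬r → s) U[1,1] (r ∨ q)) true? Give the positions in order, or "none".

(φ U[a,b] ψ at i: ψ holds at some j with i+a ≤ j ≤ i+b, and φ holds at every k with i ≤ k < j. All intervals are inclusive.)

Evaluate at each i in [0,8]:
  i=0: ✗ (no rhs in [2,2])
  i=1: ✗ (no rhs in [3,3])
  i=2: ✗ (no rhs in [4,4])
  i=3: ✗ (lhs fails at k=4 before rhs at j=5)
  i=4: ✗ (no rhs in [6,6])
  i=5: ✗ (no rhs in [7,7])
  i=6: ✗ (no rhs in [8,8])
  i=7: ✗ (no rhs in [9,9])
  i=8: ✓ (rhs at j=10; lhs holds on [8,9])

8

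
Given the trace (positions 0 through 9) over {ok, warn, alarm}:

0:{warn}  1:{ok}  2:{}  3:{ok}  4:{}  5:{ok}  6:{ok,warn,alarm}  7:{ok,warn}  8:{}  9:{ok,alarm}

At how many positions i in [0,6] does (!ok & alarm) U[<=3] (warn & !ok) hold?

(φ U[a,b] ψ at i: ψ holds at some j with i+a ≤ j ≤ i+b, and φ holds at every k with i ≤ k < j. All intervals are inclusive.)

1

Evaluate at each i in [0,6]:
  i=0: ✓ (rhs at j=0)
  i=1: ✗ (no rhs in [1,4])
  i=2: ✗ (no rhs in [2,5])
  i=3: ✗ (no rhs in [3,6])
  i=4: ✗ (no rhs in [4,7])
  i=5: ✗ (no rhs in [5,8])
  i=6: ✗ (no rhs in [6,9])
Positions where it holds: {0} → 1.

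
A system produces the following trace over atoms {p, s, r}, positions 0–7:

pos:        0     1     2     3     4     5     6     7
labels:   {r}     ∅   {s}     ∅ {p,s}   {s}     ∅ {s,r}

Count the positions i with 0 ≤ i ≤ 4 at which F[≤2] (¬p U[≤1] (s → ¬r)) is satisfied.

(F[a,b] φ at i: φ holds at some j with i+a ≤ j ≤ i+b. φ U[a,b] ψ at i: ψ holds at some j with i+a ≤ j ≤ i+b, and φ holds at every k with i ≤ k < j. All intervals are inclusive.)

5

Evaluate at each i in [0,4]:
  i=0: ✓ (witness j=0)
  i=1: ✓ (witness j=1)
  i=2: ✓ (witness j=2)
  i=3: ✓ (witness j=3)
  i=4: ✓ (witness j=4)
Positions where it holds: {0, 1, 2, 3, 4} → 5.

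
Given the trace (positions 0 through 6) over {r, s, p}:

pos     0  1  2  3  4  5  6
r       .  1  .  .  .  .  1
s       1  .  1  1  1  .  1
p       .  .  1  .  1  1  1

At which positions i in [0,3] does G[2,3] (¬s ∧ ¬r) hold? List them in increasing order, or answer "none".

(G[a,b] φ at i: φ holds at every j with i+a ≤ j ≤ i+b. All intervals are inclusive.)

Evaluate at each i in [0,3]:
  i=0: ✗ (fails at j=2)
  i=1: ✗ (fails at j=3)
  i=2: ✗ (fails at j=4)
  i=3: ✗ (fails at j=6)

none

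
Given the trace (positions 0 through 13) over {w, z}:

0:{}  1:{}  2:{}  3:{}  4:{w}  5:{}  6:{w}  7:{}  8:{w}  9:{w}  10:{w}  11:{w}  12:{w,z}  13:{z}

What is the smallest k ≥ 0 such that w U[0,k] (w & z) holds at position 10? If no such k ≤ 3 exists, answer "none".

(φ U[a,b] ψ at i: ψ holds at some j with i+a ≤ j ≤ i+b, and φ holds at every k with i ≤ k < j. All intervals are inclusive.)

Need earliest j ≥ 10 with (w & z), and w at every k in [10,j-1].
  j=10: rhs fails.
  j=11: rhs fails.
  j=12: rhs holds; lhs holds on [10,11]. k = 2.

2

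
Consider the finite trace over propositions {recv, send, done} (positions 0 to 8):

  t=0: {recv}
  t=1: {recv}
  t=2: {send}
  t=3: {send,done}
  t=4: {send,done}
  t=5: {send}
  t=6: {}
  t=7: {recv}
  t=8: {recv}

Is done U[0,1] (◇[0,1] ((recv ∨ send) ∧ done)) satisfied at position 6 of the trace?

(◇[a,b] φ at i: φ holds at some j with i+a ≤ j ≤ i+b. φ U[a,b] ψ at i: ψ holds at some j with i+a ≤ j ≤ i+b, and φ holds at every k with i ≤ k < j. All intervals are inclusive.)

Need some j in [6,7] with ◇[0,1] ((recv ∨ send) ∧ done), and done at every k in [6,j-1].
  j=6: ◇[0,1] ((recv ∨ send) ∧ done) — fails (none in [6,7]).
  j=7: ◇[0,1] ((recv ∨ send) ∧ done) — fails (none in [7,8]).
No j in the window works → until fails.

Does not hold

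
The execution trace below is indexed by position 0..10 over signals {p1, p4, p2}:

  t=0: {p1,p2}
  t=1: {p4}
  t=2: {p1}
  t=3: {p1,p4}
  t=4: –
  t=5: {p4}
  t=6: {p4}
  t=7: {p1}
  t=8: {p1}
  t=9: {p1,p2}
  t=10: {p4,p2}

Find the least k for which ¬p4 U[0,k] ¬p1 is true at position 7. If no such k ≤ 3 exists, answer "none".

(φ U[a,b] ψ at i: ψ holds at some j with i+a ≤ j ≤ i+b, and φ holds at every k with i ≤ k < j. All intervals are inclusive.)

Need earliest j ≥ 7 with ¬p1, and ¬p4 at every k in [7,j-1].
  j=7: rhs fails.
  j=8: rhs fails.
  j=9: rhs fails.
  j=10: rhs holds; lhs holds on [7,9]. k = 3.

3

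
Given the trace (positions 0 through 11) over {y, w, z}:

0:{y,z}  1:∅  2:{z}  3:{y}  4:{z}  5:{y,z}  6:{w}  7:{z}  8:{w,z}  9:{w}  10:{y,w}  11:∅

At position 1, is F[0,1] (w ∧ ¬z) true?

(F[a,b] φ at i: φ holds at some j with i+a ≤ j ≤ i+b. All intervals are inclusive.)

Check (w ∧ ¬z) at each j in [1,2]:
  j=1: false
  j=2: false
No position in the window satisfies it → formula fails.

No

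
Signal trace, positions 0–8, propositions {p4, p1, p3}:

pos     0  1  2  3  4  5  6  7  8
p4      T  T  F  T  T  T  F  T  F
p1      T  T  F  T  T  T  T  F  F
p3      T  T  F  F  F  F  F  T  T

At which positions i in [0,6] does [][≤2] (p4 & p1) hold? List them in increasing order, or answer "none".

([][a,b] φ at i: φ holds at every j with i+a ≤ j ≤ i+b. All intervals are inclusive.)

Evaluate at each i in [0,6]:
  i=0: ✗ (fails at j=2)
  i=1: ✗ (fails at j=2)
  i=2: ✗ (fails at j=2)
  i=3: ✓ (all of [3,5])
  i=4: ✗ (fails at j=6)
  i=5: ✗ (fails at j=6)
  i=6: ✗ (fails at j=6)

3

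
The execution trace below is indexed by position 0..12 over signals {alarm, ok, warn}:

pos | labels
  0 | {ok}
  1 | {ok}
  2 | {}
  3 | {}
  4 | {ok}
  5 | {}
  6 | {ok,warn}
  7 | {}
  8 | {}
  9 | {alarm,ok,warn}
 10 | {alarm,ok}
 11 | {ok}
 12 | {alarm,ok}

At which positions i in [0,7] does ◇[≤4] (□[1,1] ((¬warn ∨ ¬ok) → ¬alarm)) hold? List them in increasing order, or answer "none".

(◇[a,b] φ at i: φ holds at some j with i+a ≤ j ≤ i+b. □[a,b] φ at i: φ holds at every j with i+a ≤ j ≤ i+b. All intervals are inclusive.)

Evaluate at each i in [0,7]:
  i=0: ✓ (witness j=0)
  i=1: ✓ (witness j=1)
  i=2: ✓ (witness j=2)
  i=3: ✓ (witness j=3)
  i=4: ✓ (witness j=4)
  i=5: ✓ (witness j=5)
  i=6: ✓ (witness j=6)
  i=7: ✓ (witness j=7)

0, 1, 2, 3, 4, 5, 6, 7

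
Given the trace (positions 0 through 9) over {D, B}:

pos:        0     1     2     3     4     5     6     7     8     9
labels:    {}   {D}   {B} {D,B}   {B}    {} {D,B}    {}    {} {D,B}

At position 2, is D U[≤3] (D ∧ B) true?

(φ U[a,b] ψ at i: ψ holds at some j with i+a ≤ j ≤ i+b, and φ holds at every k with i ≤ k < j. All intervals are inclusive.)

Need some j in [2,5] with (D ∧ B), and D at every k in [2,j-1].
  j=2: (D ∧ B) false.
  j=3: (D ∧ B) holds, but D fails at k=2 → not this j.
  j=4: (D ∧ B) false.
  j=5: (D ∧ B) false.
No j in the window works → until fails.

Does not hold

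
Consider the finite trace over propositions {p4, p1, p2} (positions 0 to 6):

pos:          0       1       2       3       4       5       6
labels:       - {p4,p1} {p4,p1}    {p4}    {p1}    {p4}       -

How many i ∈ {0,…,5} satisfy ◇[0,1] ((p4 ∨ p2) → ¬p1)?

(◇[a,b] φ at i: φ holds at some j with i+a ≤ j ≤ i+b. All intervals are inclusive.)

Evaluate at each i in [0,5]:
  i=0: ✓ (witness j=0)
  i=1: ✗ (none in [1,2])
  i=2: ✓ (witness j=3)
  i=3: ✓ (witness j=3)
  i=4: ✓ (witness j=4)
  i=5: ✓ (witness j=5)
Positions where it holds: {0, 2, 3, 4, 5} → 5.

5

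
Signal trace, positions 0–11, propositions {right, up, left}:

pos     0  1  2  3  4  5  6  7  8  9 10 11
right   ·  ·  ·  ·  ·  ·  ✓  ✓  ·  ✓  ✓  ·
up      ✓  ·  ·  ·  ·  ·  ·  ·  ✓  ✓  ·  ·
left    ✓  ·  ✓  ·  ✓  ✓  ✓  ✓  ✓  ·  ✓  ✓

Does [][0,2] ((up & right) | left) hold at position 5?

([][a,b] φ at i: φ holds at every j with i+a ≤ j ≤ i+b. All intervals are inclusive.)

Check ((up & right) | left) at every j in [5,7]:
  j=5: true
  j=6: true
  j=7: true
All positions satisfy it → formula holds.

Holds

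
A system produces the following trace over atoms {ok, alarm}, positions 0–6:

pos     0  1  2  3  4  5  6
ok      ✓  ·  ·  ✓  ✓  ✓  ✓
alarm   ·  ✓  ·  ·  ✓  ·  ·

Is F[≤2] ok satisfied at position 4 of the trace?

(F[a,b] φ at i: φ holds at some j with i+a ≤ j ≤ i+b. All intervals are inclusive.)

Holds

Check ok at each j in [4,6]:
  j=4: true
  j=5: true
  j=6: true
Found at j=4 → formula holds.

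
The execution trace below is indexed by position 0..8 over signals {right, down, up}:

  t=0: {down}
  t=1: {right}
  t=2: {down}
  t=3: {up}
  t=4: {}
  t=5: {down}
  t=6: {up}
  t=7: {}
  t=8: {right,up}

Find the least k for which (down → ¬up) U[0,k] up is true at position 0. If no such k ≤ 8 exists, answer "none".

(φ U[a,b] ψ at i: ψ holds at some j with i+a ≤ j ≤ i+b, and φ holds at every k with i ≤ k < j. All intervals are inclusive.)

Need earliest j ≥ 0 with up, and (down → ¬up) at every k in [0,j-1].
  j=0: rhs fails.
  j=1: rhs fails.
  j=2: rhs fails.
  j=3: rhs holds; lhs holds on [0,2]. k = 3.

3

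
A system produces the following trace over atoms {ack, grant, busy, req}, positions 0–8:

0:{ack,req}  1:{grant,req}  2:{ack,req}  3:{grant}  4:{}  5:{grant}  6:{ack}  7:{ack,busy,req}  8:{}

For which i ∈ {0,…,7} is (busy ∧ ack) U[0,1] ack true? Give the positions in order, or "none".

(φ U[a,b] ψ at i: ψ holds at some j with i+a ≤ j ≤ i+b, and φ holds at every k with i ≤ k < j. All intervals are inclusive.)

Evaluate at each i in [0,7]:
  i=0: ✓ (rhs at j=0)
  i=1: ✗ (lhs fails at k=1 before rhs at j=2)
  i=2: ✓ (rhs at j=2)
  i=3: ✗ (no rhs in [3,4])
  i=4: ✗ (no rhs in [4,5])
  i=5: ✗ (lhs fails at k=5 before rhs at j=6)
  i=6: ✓ (rhs at j=6)
  i=7: ✓ (rhs at j=7)

0, 2, 6, 7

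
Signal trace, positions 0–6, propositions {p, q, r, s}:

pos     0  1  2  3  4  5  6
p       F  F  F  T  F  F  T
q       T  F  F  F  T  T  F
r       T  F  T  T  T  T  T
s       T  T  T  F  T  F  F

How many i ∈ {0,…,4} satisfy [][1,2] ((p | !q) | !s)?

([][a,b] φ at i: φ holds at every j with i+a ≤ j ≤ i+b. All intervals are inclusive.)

3

Evaluate at each i in [0,4]:
  i=0: ✓ (all of [1,2])
  i=1: ✓ (all of [2,3])
  i=2: ✗ (fails at j=4)
  i=3: ✗ (fails at j=4)
  i=4: ✓ (all of [5,6])
Positions where it holds: {0, 1, 4} → 3.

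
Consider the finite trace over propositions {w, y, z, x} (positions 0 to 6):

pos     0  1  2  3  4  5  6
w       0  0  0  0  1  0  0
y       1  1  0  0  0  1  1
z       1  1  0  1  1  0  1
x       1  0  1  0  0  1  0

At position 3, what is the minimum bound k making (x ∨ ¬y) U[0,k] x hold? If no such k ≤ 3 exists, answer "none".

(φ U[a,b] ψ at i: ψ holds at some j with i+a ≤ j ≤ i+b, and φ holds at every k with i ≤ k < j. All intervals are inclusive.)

Need earliest j ≥ 3 with x, and (x ∨ ¬y) at every k in [3,j-1].
  j=3: rhs fails.
  j=4: rhs fails.
  j=5: rhs holds; lhs holds on [3,4]. k = 2.

2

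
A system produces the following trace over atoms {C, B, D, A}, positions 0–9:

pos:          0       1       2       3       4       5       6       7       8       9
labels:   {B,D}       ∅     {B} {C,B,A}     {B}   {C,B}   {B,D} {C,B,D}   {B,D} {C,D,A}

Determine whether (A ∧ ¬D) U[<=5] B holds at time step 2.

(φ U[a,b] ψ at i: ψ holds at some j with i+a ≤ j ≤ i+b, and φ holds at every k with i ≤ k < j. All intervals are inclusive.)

Need some j in [2,7] with B, and (A ∧ ¬D) at every k in [2,j-1].
  j=2: B holds; no prefix to check → satisfied.

Yes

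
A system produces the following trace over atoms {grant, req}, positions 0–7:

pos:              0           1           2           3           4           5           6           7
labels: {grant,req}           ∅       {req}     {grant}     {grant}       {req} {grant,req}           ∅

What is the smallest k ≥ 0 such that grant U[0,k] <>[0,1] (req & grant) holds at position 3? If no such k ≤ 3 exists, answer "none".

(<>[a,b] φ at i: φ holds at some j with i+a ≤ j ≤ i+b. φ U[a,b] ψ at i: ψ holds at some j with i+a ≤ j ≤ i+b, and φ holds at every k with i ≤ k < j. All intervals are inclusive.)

2

Need earliest j ≥ 3 with <>[0,1] (req & grant), and grant at every k in [3,j-1].
  j=3: rhs fails.
  j=4: rhs fails.
  j=5: rhs holds; lhs holds on [3,4]. k = 2.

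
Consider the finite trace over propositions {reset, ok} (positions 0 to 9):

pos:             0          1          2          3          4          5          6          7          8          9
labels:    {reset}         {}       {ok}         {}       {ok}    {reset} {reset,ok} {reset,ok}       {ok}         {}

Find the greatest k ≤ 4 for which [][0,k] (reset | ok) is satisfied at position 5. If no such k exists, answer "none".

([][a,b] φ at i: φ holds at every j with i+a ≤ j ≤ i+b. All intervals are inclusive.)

(reset | ok) must hold from j=5 onward; find where it first fails.
  j=5: holds
  j=6: holds
  j=7: holds
  j=8: holds
  j=9: fails
Holds on [5,8], so largest k = 3.

3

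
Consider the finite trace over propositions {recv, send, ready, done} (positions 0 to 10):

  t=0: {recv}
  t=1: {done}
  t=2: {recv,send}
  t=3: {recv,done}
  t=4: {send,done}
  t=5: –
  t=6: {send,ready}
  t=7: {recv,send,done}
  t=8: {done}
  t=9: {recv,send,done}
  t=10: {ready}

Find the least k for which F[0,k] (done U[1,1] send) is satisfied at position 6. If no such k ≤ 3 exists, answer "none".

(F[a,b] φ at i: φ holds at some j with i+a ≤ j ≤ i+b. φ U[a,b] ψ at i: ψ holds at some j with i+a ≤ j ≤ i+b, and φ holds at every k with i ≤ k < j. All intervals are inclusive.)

2

Scan j = 6,7,… for (done U[1,1] send):
  j=6: fails
  j=7: fails
  j=8: holds
First hit at j=8, so smallest k = 8-6 = 2.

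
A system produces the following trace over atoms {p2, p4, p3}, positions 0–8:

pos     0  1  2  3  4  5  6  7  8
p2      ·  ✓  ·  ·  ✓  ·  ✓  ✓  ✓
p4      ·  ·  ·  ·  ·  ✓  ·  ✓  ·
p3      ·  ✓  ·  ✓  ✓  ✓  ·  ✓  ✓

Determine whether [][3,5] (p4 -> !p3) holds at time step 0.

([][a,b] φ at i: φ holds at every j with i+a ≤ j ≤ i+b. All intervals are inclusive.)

False

Check (p4 -> !p3) at every j in [3,5]:
  j=3: antecedent false → ✓
  j=4: antecedent false → ✓
  j=5: antecedent true; consequent false → ✗
Fails at j=5 → formula fails.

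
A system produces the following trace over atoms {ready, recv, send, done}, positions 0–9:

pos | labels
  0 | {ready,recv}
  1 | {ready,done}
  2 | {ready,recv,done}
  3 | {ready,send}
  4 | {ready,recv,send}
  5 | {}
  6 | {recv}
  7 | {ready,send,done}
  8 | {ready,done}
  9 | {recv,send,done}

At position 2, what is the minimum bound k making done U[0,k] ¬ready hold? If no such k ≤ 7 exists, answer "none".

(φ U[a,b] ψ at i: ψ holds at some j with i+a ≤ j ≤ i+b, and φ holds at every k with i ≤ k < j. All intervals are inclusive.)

none

Need earliest j ≥ 2 with ¬ready, and done at every k in [2,j-1].
  j=2: rhs fails.
  j=3: rhs fails.
  j=4: rhs fails.
  j=5: rhs holds but lhs fails at k=3.
  j=6: rhs holds but lhs fails at k=3.
  j=7: rhs fails.
  j=8: rhs fails.
  j=9: rhs holds but lhs fails at k=3.
No witness within the range → none.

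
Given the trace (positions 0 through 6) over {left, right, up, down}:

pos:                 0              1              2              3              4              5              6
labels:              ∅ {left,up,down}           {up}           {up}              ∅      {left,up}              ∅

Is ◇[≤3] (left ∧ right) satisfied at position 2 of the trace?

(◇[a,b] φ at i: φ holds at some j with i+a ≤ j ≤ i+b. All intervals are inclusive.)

Does not hold

Check (left ∧ right) at each j in [2,5]:
  j=2: false
  j=3: false
  j=4: false
  j=5: false
No position in the window satisfies it → formula fails.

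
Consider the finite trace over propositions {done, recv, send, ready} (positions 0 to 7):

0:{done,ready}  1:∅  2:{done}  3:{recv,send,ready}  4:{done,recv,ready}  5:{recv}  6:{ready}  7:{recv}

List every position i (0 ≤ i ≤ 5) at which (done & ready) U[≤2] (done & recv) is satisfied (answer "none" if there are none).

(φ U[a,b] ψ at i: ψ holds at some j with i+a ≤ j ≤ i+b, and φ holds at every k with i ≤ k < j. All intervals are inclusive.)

4

Evaluate at each i in [0,5]:
  i=0: ✗ (no rhs in [0,2])
  i=1: ✗ (no rhs in [1,3])
  i=2: ✗ (lhs fails at k=2 before rhs at j=4)
  i=3: ✗ (lhs fails at k=3 before rhs at j=4)
  i=4: ✓ (rhs at j=4)
  i=5: ✗ (no rhs in [5,7])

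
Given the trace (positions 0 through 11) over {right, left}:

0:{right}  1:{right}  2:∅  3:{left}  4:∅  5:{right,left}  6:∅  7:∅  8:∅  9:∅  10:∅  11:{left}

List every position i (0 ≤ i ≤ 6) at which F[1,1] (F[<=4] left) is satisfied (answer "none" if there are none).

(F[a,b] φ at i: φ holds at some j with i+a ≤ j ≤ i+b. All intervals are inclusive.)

Evaluate at each i in [0,6]:
  i=0: ✓ (witness j=1)
  i=1: ✓ (witness j=2)
  i=2: ✓ (witness j=3)
  i=3: ✓ (witness j=4)
  i=4: ✓ (witness j=5)
  i=5: ✗ (none in [6,6])
  i=6: ✓ (witness j=7)

0, 1, 2, 3, 4, 6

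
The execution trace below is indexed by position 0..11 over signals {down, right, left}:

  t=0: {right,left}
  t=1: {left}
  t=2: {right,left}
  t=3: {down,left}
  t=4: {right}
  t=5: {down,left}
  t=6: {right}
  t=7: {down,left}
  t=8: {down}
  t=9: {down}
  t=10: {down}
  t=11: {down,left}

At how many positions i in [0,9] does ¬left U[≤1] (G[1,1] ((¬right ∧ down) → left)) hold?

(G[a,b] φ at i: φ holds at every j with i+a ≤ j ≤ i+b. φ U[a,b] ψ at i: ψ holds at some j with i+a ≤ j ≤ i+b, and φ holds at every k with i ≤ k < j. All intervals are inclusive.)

Evaluate at each i in [0,9]:
  i=0: ✓ (rhs at j=0)
  i=1: ✓ (rhs at j=1)
  i=2: ✓ (rhs at j=2)
  i=3: ✓ (rhs at j=3)
  i=4: ✓ (rhs at j=4)
  i=5: ✓ (rhs at j=5)
  i=6: ✓ (rhs at j=6)
  i=7: ✗ (no rhs in [7,8])
  i=8: ✗ (no rhs in [8,9])
  i=9: ✓ (rhs at j=10; lhs holds on [9,9])
Positions where it holds: {0, 1, 2, 3, 4, 5, 6, 9} → 8.

8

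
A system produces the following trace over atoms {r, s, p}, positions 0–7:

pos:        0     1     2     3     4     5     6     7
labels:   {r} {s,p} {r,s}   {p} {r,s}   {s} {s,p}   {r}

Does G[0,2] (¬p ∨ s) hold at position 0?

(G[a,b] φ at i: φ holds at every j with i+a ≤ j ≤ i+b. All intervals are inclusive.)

Holds

Check (¬p ∨ s) at every j in [0,2]:
  j=0: true
  j=1: true
  j=2: true
All positions satisfy it → formula holds.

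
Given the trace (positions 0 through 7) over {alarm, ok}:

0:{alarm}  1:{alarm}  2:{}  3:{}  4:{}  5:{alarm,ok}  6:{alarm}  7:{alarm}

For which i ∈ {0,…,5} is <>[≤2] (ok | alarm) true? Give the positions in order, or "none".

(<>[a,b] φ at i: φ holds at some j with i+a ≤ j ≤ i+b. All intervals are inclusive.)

0, 1, 3, 4, 5

Evaluate at each i in [0,5]:
  i=0: ✓ (witness j=0)
  i=1: ✓ (witness j=1)
  i=2: ✗ (none in [2,4])
  i=3: ✓ (witness j=5)
  i=4: ✓ (witness j=5)
  i=5: ✓ (witness j=5)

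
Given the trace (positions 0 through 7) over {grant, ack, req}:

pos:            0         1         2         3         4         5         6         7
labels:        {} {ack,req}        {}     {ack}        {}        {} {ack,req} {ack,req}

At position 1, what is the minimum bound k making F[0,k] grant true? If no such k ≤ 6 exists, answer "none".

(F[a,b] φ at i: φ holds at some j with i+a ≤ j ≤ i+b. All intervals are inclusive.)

Scan j = 1,2,… for grant:
  j=1: fails
  j=2: fails
  j=3: fails
  j=4: fails
  j=5: fails
  j=6: fails
  j=7: fails
No j in [1,7] satisfies it → none.

none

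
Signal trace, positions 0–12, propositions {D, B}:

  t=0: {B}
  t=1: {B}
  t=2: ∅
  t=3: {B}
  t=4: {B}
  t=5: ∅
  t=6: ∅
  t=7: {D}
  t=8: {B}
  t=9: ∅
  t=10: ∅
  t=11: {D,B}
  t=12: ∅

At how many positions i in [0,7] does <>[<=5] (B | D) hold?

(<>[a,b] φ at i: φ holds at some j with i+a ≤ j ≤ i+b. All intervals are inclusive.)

Evaluate at each i in [0,7]:
  i=0: ✓ (witness j=0)
  i=1: ✓ (witness j=1)
  i=2: ✓ (witness j=3)
  i=3: ✓ (witness j=3)
  i=4: ✓ (witness j=4)
  i=5: ✓ (witness j=7)
  i=6: ✓ (witness j=7)
  i=7: ✓ (witness j=7)
Positions where it holds: {0, 1, 2, 3, 4, 5, 6, 7} → 8.

8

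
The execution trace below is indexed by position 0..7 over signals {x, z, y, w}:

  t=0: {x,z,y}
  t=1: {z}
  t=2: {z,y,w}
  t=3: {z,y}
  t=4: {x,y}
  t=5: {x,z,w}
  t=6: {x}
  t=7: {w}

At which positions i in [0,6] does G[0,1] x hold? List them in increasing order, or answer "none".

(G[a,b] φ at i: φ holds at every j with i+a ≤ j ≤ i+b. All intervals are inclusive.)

Evaluate at each i in [0,6]:
  i=0: ✗ (fails at j=1)
  i=1: ✗ (fails at j=1)
  i=2: ✗ (fails at j=2)
  i=3: ✗ (fails at j=3)
  i=4: ✓ (all of [4,5])
  i=5: ✓ (all of [5,6])
  i=6: ✗ (fails at j=7)

4, 5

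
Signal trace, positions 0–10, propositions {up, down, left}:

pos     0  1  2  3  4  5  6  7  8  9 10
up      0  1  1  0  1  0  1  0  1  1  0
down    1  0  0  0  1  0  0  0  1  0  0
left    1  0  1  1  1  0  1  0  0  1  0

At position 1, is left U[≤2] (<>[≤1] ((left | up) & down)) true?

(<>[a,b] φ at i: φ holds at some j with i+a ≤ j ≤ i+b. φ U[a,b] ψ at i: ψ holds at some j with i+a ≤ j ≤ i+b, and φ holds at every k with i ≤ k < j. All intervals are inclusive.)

False

Need some j in [1,3] with <>[≤1] ((left | up) & down), and left at every k in [1,j-1].
  j=1: <>[≤1] ((left | up) & down) — fails (none in [1,2]).
  j=2: <>[≤1] ((left | up) & down) — fails (none in [2,3]).
  j=3: <>[≤1] ((left | up) & down) holds, but left fails at k=1 → not this j.
No j in the window works → until fails.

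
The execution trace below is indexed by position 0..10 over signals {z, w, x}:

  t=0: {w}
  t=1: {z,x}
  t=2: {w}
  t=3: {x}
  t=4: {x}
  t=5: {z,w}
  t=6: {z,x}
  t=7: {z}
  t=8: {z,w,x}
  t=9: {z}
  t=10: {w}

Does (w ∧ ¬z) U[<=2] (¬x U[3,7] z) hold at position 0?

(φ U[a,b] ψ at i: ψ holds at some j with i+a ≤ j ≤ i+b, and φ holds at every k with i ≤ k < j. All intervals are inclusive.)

Does not hold

Need some j in [0,2] with (¬x U[3,7] z), and (w ∧ ¬z) at every k in [0,j-1].
  j=0: (¬x U[3,7] z) — fails.
  j=1: (¬x U[3,7] z) — fails.
  j=2: (¬x U[3,7] z) — fails.
No j in the window works → until fails.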